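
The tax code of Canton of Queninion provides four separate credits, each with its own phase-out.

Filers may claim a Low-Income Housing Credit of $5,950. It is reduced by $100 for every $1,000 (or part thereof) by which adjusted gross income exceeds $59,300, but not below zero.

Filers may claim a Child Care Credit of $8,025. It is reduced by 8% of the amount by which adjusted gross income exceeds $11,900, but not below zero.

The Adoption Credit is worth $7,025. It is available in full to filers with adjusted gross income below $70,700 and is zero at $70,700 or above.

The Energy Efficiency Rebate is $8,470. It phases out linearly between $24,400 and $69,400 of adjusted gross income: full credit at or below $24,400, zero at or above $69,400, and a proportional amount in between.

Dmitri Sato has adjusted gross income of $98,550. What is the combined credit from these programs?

$3,043

Low-Income Housing Credit: income exceeds $59,300 by $39,250, which is 40 full-or-partial $1,000 increments; reduction = 40 × $100 = $4,000, leaving $1,950.
Child Care Credit: 8% of the $86,650 excess over $11,900 is $6,932; credit = $8,025 − $6,932 = $1,093.
Adoption Credit: $98,550 meets or exceeds the $70,700 cutoff, so the credit is $0.
Energy Efficiency Rebate: $98,550 is at or above $69,400, so the credit is $0.
Total: $1,950 + $1,093 + $0 + $0 = $3,043.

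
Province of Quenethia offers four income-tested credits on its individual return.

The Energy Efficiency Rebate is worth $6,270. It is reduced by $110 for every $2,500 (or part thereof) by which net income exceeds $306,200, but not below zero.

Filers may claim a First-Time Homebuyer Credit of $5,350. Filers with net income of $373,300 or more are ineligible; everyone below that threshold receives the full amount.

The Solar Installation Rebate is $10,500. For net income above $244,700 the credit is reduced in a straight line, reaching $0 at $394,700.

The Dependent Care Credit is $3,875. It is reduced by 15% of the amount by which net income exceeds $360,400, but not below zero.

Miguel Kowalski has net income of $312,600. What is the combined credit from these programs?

$20,912

Energy Efficiency Rebate: income exceeds $306,200 by $6,400, which is 3 full-or-partial $2,500 increments; reduction = 3 × $110 = $330, leaving $5,940.
First-Time Homebuyer Credit: $312,600 is below the $373,300 cutoff, so the full $5,350 applies.
Solar Installation Rebate: $312,600 is $67,900 into a $150,000 phase-out range, leaving 82,100/150,000 of the credit: $10,500 × 82,100/150,000 = $5,747.
Dependent Care Credit: $312,600 is at or below the $360,400 threshold, so the full $3,875 applies.
Total: $5,940 + $5,350 + $5,747 + $3,875 = $20,912.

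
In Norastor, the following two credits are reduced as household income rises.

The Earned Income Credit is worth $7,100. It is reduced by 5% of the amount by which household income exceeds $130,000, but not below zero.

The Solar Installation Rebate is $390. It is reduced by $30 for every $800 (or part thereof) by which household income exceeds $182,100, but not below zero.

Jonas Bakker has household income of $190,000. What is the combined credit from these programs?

Earned Income Credit: 5% of the $60,000 excess over $130,000 is $3,000; credit = $7,100 − $3,000 = $4,100.
Solar Installation Rebate: income exceeds $182,100 by $7,900, which is 10 full-or-partial $800 increments; reduction = 10 × $30 = $300, leaving $90.
Total: $4,100 + $90 = $4,190.

$4,190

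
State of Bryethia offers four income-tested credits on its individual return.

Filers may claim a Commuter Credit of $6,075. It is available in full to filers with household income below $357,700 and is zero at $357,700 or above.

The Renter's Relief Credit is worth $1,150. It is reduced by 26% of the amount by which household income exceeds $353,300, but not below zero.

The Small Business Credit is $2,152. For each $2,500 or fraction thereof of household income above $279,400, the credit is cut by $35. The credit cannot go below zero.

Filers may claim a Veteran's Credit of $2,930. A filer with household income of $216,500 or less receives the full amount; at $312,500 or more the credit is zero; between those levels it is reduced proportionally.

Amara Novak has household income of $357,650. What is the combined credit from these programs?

Commuter Credit: $357,650 is below the $357,700 cutoff, so the full $6,075 applies.
Renter's Relief Credit: 26% of the $4,350 excess over $353,300 is $1,131; credit = $1,150 − $1,131 = $19.
Small Business Credit: income exceeds $279,400 by $78,250, which is 32 full-or-partial $2,500 increments; reduction = 32 × $35 = $1,120, leaving $1,032.
Veteran's Credit: $357,650 is at or above $312,500, so the credit is $0.
Total: $6,075 + $19 + $1,032 + $0 = $7,126.

$7,126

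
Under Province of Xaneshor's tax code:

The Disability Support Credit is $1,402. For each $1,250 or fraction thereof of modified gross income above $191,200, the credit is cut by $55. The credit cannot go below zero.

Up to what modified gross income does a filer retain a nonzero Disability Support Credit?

$222,450

After 25 increments the reduction is 25 × $55 = $1,375, leaving $27; one more increment wipes it out. Increment 25 ends at excess 25 × $1,250 = $31,250, so the highest qualifying income is $191,200 + $31,250 = $222,450.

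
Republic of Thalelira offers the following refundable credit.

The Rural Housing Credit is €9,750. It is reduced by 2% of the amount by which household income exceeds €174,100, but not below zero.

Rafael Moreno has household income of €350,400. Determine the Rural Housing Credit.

€6,224

Rural Housing Credit: 2% of the €176,300 excess over €174,100 is €3,526; credit = €9,750 − €3,526 = €6,224.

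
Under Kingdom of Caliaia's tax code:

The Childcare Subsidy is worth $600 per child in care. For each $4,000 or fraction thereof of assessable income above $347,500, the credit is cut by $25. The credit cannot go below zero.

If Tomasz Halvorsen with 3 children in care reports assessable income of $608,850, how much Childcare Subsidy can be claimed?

$150

Childcare Subsidy: base = 3 × $600 = $1,800. income exceeds $347,500 by $261,350, which is 66 full-or-partial $4,000 increments; reduction = 66 × $25 = $1,650, leaving $150.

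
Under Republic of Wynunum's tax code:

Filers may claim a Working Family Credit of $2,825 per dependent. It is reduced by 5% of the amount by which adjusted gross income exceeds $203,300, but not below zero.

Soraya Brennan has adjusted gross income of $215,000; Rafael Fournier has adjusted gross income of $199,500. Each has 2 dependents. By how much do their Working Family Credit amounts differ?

$585

Soraya ($215,000): Working Family Credit: base = 2 × $2,825 = $5,650. 5% of the $11,700 excess over $203,300 is $585; credit = $5,650 − $585 = $5,065.
Rafael ($199,500): Working Family Credit: base = 2 × $2,825 = $5,650. $199,500 is at or below the $203,300 threshold, so the full $5,650 applies.
Difference: |$5,065 − $5,650| = $585.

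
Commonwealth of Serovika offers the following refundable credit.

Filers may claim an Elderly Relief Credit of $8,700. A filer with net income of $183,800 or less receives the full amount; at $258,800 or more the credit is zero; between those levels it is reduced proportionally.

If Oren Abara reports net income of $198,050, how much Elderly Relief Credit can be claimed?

$7,047

Elderly Relief Credit: $198,050 is $14,250 into a $75,000 phase-out range, leaving 60,750/75,000 of the credit: $8,700 × 60,750/75,000 = $7,047.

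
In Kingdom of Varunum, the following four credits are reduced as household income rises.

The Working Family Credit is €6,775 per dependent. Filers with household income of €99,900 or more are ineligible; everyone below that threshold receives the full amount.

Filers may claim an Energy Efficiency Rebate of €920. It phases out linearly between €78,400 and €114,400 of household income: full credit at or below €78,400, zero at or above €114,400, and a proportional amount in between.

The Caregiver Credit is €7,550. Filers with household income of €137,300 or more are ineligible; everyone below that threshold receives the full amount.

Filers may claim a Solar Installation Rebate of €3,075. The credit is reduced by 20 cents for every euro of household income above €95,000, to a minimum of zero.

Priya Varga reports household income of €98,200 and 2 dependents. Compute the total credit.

€23,949

Working Family Credit: base = 2 × €6,775 = €13,550. €98,200 is below the €99,900 cutoff, so the full €13,550 applies.
Energy Efficiency Rebate: €98,200 is €19,800 into a €36,000 phase-out range, leaving 16,200/36,000 of the credit: €920 × 16,200/36,000 = €414.
Caregiver Credit: €98,200 is below the €137,300 cutoff, so the full €7,550 applies.
Solar Installation Rebate: 20% of the €3,200 excess over €95,000 is €640; credit = €3,075 − €640 = €2,435.
Total: €13,550 + €414 + €7,550 + €2,435 = €23,949.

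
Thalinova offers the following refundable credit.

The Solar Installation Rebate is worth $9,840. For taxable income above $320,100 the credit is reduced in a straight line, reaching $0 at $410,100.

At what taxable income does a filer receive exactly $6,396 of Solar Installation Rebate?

$351,600

$6,396 is 6,396/9,840 of the full $9,840, so 3,444/9,840 of the $90,000 range has been used: income = $320,100 + $90,000 × 3,444/9,840 = $351,600.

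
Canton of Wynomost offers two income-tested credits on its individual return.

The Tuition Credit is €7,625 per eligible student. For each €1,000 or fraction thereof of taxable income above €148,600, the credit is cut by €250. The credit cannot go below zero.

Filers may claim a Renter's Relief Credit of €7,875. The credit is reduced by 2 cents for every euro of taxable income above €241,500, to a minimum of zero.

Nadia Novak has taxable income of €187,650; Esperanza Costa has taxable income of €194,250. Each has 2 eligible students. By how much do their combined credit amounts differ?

Nadia (€187,650): Tuition Credit: base = 2 × €7,625 = €15,250. income exceeds €148,600 by €39,050, which is 40 full-or-partial €1,000 increments; reduction = 40 × €250 = €10,000, leaving €5,250. Renter's Relief Credit: €187,650 is at or below the €241,500 threshold, so the full €7,875 applies. total €5,250 + €7,875 = €13,125
Esperanza (€194,250): Tuition Credit: base = 2 × €7,625 = €15,250. income exceeds €148,600 by €45,650, which is 46 full-or-partial €1,000 increments; reduction = 46 × €250 = €11,500, leaving €3,750. Renter's Relief Credit: €194,250 is at or below the €241,500 threshold, so the full €7,875 applies. total €3,750 + €7,875 = €11,625
Difference: |€13,125 − €11,625| = €1,500.

€1,500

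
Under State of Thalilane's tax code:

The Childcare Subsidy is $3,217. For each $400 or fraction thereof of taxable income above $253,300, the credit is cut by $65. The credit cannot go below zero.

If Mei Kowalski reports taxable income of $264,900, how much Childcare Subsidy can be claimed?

Childcare Subsidy: income exceeds $253,300 by $11,600, which is 29 full-or-partial $400 increments; reduction = 29 × $65 = $1,885, leaving $1,332.

$1,332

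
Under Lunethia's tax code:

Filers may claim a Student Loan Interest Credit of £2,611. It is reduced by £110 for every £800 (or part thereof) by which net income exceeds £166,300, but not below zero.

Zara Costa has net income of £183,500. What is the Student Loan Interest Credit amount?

Student Loan Interest Credit: income exceeds £166,300 by £17,200, which is 22 full-or-partial £800 increments; reduction = 22 × £110 = £2,420, leaving £191.

£191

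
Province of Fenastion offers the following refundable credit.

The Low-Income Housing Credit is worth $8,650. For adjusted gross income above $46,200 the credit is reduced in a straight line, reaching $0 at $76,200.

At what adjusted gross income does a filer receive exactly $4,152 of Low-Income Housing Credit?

$4,152 is 4,152/8,650 of the full $8,650, so 4,498/8,650 of the $30,000 range has been used: income = $46,200 + $30,000 × 4,498/8,650 = $61,800.

$61,800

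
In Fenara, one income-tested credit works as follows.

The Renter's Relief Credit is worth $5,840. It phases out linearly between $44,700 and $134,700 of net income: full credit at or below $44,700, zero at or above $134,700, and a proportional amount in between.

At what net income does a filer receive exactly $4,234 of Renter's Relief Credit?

$69,450

$4,234 is 4,234/5,840 of the full $5,840, so 1,606/5,840 of the $90,000 range has been used: income = $44,700 + $90,000 × 1,606/5,840 = $69,450.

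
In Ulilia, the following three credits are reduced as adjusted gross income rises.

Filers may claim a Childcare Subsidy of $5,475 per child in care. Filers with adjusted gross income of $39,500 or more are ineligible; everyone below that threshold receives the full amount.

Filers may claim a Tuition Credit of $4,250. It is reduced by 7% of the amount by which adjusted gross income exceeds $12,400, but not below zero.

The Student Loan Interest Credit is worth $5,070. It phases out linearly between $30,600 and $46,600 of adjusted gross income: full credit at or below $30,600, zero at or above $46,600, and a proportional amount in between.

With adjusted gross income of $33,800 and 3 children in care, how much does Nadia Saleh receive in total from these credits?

$23,233

Childcare Subsidy: base = 3 × $5,475 = $16,425. $33,800 is below the $39,500 cutoff, so the full $16,425 applies.
Tuition Credit: 7% of the $21,400 excess over $12,400 is $1,498; credit = $4,250 − $1,498 = $2,752.
Student Loan Interest Credit: $33,800 is $3,200 into a $16,000 phase-out range, leaving 12,800/16,000 of the credit: $5,070 × 12,800/16,000 = $4,056.
Total: $16,425 + $2,752 + $4,056 = $23,233.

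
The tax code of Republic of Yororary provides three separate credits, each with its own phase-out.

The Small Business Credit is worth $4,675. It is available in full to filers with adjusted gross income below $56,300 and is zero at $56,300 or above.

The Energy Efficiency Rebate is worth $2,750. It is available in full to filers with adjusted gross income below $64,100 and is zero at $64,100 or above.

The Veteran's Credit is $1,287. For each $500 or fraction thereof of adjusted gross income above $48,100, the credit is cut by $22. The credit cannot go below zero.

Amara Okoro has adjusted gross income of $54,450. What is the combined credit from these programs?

Small Business Credit: $54,450 is below the $56,300 cutoff, so the full $4,675 applies.
Energy Efficiency Rebate: $54,450 is below the $64,100 cutoff, so the full $2,750 applies.
Veteran's Credit: income exceeds $48,100 by $6,350, which is 13 full-or-partial $500 increments; reduction = 13 × $22 = $286, leaving $1,001.
Total: $4,675 + $2,750 + $1,001 = $8,426.

$8,426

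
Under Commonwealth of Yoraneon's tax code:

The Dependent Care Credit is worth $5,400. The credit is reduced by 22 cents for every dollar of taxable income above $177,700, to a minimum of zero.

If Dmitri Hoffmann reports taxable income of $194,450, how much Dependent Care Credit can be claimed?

$1,715

Dependent Care Credit: 22% of the $16,750 excess over $177,700 is $3,685; credit = $5,400 − $3,685 = $1,715.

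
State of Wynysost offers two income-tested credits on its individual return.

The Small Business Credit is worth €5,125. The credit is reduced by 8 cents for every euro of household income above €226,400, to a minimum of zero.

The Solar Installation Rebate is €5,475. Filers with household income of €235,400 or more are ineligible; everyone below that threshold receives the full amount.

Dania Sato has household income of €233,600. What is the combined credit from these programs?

€10,024

Small Business Credit: 8% of the €7,200 excess over €226,400 is €576; credit = €5,125 − €576 = €4,549.
Solar Installation Rebate: €233,600 is below the €235,400 cutoff, so the full €5,475 applies.
Total: €4,549 + €5,475 = €10,024.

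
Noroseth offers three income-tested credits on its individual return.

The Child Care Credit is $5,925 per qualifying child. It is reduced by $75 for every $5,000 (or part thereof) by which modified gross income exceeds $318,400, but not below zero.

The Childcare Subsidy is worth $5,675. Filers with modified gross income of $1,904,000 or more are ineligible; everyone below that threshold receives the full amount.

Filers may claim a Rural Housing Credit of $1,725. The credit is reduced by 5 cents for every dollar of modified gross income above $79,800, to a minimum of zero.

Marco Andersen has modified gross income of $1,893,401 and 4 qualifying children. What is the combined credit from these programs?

$5,675

Child Care Credit: base = 4 × $5,925 = $23,700. income exceeds $318,400 by $1,575,001 → 316 increments × $75 = $23,700 ≥ base, so the credit is $0.
Childcare Subsidy: $1,893,401 is below the $1,904,000 cutoff, so the full $5,675 applies.
Rural Housing Credit: 5% of the $1,813,601 excess over $79,800 is $90,680.05 ≥ base, so the credit is $0.
Total: $0 + $5,675 + $0 = $5,675.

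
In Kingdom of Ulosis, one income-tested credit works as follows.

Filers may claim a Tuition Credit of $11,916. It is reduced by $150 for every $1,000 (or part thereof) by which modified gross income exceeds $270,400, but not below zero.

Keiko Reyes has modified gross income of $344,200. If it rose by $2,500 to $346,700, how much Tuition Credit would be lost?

$450

At $344,200 — income exceeds $270,400 by $73,800, which is 74 full-or-partial $1,000 increments; reduction = 74 × $150 = $11,100, leaving $816.
At $346,700 — income exceeds $270,400 by $76,300, which is 77 full-or-partial $1,000 increments; reduction = 77 × $150 = $11,550, leaving $366.
Lost: $816 − $366 = $450.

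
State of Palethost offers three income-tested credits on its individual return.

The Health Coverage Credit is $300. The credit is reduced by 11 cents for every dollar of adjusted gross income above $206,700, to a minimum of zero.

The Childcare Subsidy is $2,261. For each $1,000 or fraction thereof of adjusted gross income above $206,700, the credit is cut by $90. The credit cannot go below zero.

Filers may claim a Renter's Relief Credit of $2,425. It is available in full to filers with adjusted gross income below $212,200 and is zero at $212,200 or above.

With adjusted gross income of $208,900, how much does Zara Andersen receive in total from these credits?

$4,474

Health Coverage Credit: 11% of the $2,200 excess over $206,700 is $242; credit = $300 − $242 = $58.
Childcare Subsidy: income exceeds $206,700 by $2,200, which is 3 full-or-partial $1,000 increments; reduction = 3 × $90 = $270, leaving $1,991.
Renter's Relief Credit: $208,900 is below the $212,200 cutoff, so the full $2,425 applies.
Total: $58 + $1,991 + $2,425 = $4,474.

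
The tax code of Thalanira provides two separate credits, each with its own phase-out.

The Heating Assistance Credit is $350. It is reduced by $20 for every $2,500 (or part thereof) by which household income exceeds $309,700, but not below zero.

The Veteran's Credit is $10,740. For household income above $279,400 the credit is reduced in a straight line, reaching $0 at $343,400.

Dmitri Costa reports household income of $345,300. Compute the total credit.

Heating Assistance Credit: income exceeds $309,700 by $35,600, which is 15 full-or-partial $2,500 increments; reduction = 15 × $20 = $300, leaving $50.
Veteran's Credit: $345,300 is at or above $343,400, so the credit is $0.
Total: $50 + $0 = $50.

$50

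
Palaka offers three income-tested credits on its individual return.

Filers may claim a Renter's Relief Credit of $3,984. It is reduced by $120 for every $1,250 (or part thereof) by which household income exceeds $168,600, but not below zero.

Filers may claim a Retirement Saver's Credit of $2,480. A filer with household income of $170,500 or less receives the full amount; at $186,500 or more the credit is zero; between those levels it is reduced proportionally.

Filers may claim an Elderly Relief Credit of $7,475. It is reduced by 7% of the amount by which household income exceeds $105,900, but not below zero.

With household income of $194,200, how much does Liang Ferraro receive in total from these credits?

$2,758

Renter's Relief Credit: income exceeds $168,600 by $25,600, which is 21 full-or-partial $1,250 increments; reduction = 21 × $120 = $2,520, leaving $1,464.
Retirement Saver's Credit: $194,200 is at or above $186,500, so the credit is $0.
Elderly Relief Credit: 7% of the $88,300 excess over $105,900 is $6,181; credit = $7,475 − $6,181 = $1,294.
Total: $1,464 + $0 + $1,294 = $2,758.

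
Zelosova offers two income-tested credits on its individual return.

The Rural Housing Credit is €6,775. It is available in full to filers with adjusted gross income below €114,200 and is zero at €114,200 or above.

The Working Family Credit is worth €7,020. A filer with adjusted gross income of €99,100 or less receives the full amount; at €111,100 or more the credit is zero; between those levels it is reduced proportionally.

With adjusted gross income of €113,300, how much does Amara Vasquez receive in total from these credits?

€6,775

Rural Housing Credit: €113,300 is below the €114,200 cutoff, so the full €6,775 applies.
Working Family Credit: €113,300 is at or above €111,100, so the credit is €0.
Total: €6,775 + €0 = €6,775.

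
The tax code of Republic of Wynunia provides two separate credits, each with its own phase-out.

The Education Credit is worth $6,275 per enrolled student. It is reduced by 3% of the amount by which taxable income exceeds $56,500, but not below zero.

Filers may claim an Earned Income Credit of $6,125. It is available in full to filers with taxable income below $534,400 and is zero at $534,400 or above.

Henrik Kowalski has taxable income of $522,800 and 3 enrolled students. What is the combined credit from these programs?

Education Credit: base = 3 × $6,275 = $18,825. 3% of the $466,300 excess over $56,500 is $13,989; credit = $18,825 − $13,989 = $4,836.
Earned Income Credit: $522,800 is below the $534,400 cutoff, so the full $6,125 applies.
Total: $4,836 + $6,125 = $10,961.

$10,961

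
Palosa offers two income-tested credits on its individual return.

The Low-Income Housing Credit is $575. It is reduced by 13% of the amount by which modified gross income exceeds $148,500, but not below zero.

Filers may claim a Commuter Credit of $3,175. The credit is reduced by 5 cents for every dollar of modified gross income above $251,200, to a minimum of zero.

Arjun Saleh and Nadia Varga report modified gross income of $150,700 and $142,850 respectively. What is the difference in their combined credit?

Arjun ($150,700): Low-Income Housing Credit: 13% of the $2,200 excess over $148,500 is $286; credit = $575 − $286 = $289. Commuter Credit: $150,700 is at or below the $251,200 threshold, so the full $3,175 applies. total $289 + $3,175 = $3,464
Nadia ($142,850): Low-Income Housing Credit: $142,850 is at or below the $148,500 threshold, so the full $575 applies. Commuter Credit: $142,850 is at or below the $251,200 threshold, so the full $3,175 applies. total $575 + $3,175 = $3,750
Difference: |$3,464 − $3,750| = $286.

$286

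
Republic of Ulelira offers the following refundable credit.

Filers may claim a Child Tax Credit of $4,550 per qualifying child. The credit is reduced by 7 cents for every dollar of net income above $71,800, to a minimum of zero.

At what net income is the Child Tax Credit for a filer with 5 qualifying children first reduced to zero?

$396,800

Full credit = 5 × $4,550 = $22,750.
The credit falls by 7% of each dollar above $71,800, so it reaches zero when the excess is $22,750 / 7% = $325,000: income = $71,800 + $325,000 = $396,800.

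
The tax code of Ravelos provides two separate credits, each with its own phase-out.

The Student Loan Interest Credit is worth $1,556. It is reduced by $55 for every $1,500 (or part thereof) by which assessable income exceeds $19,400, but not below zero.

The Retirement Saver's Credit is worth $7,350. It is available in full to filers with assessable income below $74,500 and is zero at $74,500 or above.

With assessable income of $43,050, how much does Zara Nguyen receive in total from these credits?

Student Loan Interest Credit: income exceeds $19,400 by $23,650, which is 16 full-or-partial $1,500 increments; reduction = 16 × $55 = $880, leaving $676.
Retirement Saver's Credit: $43,050 is below the $74,500 cutoff, so the full $7,350 applies.
Total: $676 + $7,350 = $8,026.

$8,026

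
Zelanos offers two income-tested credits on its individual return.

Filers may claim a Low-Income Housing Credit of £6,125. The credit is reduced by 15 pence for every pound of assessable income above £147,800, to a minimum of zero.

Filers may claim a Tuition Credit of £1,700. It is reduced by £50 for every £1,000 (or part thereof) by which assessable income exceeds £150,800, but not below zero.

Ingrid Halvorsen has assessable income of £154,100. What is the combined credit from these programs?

Low-Income Housing Credit: 15% of the £6,300 excess over £147,800 is £945; credit = £6,125 − £945 = £5,180.
Tuition Credit: income exceeds £150,800 by £3,300, which is 4 full-or-partial £1,000 increments; reduction = 4 × £50 = £200, leaving £1,500.
Total: £5,180 + £1,500 = £6,680.

£6,680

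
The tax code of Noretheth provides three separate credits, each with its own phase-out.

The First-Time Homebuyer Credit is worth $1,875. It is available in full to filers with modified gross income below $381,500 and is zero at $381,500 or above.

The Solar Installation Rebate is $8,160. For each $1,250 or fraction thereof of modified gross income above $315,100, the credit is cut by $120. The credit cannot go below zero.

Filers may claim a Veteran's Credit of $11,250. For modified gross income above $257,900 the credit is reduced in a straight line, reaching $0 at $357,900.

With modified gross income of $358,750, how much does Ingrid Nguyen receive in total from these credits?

$5,835

First-Time Homebuyer Credit: $358,750 is below the $381,500 cutoff, so the full $1,875 applies.
Solar Installation Rebate: income exceeds $315,100 by $43,650, which is 35 full-or-partial $1,250 increments; reduction = 35 × $120 = $4,200, leaving $3,960.
Veteran's Credit: $358,750 is at or above $357,900, so the credit is $0.
Total: $1,875 + $3,960 + $0 = $5,835.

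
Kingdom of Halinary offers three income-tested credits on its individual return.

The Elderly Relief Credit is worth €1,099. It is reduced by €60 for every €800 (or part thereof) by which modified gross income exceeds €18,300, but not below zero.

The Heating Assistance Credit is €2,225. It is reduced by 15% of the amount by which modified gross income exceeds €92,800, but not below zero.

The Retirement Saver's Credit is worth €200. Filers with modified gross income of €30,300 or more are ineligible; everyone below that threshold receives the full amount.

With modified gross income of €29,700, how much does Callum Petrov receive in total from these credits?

Elderly Relief Credit: income exceeds €18,300 by €11,400, which is 15 full-or-partial €800 increments; reduction = 15 × €60 = €900, leaving €199.
Heating Assistance Credit: €29,700 is at or below the €92,800 threshold, so the full €2,225 applies.
Retirement Saver's Credit: €29,700 is below the €30,300 cutoff, so the full €200 applies.
Total: €199 + €2,225 + €200 = €2,624.

€2,624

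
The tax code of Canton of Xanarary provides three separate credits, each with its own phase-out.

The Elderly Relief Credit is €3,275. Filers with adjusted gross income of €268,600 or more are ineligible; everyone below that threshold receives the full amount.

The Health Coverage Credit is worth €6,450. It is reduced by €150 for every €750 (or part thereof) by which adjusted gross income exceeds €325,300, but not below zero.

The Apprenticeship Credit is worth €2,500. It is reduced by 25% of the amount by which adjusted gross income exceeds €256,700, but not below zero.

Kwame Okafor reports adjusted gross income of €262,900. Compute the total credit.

€10,675

Elderly Relief Credit: €262,900 is below the €268,600 cutoff, so the full €3,275 applies.
Health Coverage Credit: €262,900 is at or below the €325,300 threshold, so the full €6,450 applies.
Apprenticeship Credit: 25% of the €6,200 excess over €256,700 is €1,550; credit = €2,500 − €1,550 = €950.
Total: €3,275 + €6,450 + €950 = €10,675.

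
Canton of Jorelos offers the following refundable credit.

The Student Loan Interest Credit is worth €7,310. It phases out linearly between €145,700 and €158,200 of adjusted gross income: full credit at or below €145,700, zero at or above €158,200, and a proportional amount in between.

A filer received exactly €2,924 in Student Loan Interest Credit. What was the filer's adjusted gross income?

€153,200

€2,924 is 2,924/7,310 of the full €7,310, so 4,386/7,310 of the €12,500 range has been used: income = €145,700 + €12,500 × 4,386/7,310 = €153,200.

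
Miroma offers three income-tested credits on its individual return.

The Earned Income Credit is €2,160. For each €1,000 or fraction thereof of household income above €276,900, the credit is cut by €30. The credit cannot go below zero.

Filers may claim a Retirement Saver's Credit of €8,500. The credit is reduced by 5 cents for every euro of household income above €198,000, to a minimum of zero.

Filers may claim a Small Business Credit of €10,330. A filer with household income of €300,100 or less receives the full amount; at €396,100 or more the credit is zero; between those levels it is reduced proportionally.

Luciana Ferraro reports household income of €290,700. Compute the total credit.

Earned Income Credit: income exceeds €276,900 by €13,800, which is 14 full-or-partial €1,000 increments; reduction = 14 × €30 = €420, leaving €1,740.
Retirement Saver's Credit: 5% of the €92,700 excess over €198,000 is €4,635; credit = €8,500 − €4,635 = €3,865.
Small Business Credit: €290,700 is at or below the €300,100 threshold, so the full €10,330 applies.
Total: €1,740 + €3,865 + €10,330 = €15,935.

€15,935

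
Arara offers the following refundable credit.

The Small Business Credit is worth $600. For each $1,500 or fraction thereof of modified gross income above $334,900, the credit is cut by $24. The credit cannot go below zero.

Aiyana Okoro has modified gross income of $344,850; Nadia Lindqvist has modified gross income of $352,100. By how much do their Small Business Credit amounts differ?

Aiyana ($344,850): Small Business Credit: income exceeds $334,900 by $9,950, which is 7 full-or-partial $1,500 increments; reduction = 7 × $24 = $168, leaving $432.
Nadia ($352,100): Small Business Credit: income exceeds $334,900 by $17,200, which is 12 full-or-partial $1,500 increments; reduction = 12 × $24 = $288, leaving $312.
Difference: |$432 − $312| = $120.

$120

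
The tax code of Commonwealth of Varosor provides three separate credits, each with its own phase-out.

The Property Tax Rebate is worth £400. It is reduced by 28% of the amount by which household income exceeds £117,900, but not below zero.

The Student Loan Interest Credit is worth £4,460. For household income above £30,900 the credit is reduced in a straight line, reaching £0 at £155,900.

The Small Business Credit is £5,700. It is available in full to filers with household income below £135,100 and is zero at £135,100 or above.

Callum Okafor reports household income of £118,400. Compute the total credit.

£7,298

Property Tax Rebate: 28% of the £500 excess over £117,900 is £140; credit = £400 − £140 = £260.
Student Loan Interest Credit: £118,400 is £87,500 into a £125,000 phase-out range, leaving 37,500/125,000 of the credit: £4,460 × 37,500/125,000 = £1,338.
Small Business Credit: £118,400 is below the £135,100 cutoff, so the full £5,700 applies.
Total: £260 + £1,338 + £5,700 = £7,298.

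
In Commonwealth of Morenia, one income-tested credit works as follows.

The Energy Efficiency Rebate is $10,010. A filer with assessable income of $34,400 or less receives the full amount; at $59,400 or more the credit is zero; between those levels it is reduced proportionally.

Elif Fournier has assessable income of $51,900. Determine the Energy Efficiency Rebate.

Energy Efficiency Rebate: $51,900 is $17,500 into a $25,000 phase-out range, leaving 7,500/25,000 of the credit: $10,010 × 7,500/25,000 = $3,003.

$3,003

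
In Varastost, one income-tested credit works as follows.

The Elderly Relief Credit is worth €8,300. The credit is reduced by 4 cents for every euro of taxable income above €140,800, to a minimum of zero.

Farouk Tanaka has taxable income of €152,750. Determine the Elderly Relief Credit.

Elderly Relief Credit: 4% of the €11,950 excess over €140,800 is €478; credit = €8,300 − €478 = €7,822.

€7,822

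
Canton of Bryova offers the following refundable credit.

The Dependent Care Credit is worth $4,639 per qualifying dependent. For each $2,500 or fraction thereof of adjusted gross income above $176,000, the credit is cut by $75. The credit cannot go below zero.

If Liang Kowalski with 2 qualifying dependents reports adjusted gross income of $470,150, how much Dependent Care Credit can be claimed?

Dependent Care Credit: base = 2 × $4,639 = $9,278. income exceeds $176,000 by $294,150, which is 118 full-or-partial $2,500 increments; reduction = 118 × $75 = $8,850, leaving $428.

$428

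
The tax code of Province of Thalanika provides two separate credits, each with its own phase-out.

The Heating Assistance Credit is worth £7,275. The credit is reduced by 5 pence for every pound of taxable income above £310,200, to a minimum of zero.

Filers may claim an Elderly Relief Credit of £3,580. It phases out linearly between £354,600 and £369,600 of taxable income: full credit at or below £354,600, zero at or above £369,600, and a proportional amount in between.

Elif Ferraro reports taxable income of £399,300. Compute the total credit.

Heating Assistance Credit: 5% of the £89,100 excess over £310,200 is £4,455; credit = £7,275 − £4,455 = £2,820.
Elderly Relief Credit: £399,300 is at or above £369,600, so the credit is £0.
Total: £2,820 + £0 = £2,820.

£2,820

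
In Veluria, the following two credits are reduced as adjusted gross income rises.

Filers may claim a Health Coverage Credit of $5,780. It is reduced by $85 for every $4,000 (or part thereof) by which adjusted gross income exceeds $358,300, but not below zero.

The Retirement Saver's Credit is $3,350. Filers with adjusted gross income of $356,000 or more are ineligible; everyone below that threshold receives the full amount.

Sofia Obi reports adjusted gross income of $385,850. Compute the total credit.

$5,185

Health Coverage Credit: income exceeds $358,300 by $27,550, which is 7 full-or-partial $4,000 increments; reduction = 7 × $85 = $595, leaving $5,185.
Retirement Saver's Credit: $385,850 meets or exceeds the $356,000 cutoff, so the credit is $0.
Total: $5,185 + $0 = $5,185.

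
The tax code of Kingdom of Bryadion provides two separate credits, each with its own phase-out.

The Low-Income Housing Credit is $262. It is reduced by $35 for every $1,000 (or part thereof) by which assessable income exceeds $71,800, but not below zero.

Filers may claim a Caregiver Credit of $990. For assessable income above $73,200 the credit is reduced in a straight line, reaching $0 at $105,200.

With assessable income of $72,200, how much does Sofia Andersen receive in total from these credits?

$1,217

Low-Income Housing Credit: income exceeds $71,800 by $400, which is 1 full-or-partial $1,000 increment; reduction = 1 × $35 = $35, leaving $227.
Caregiver Credit: $72,200 is at or below the $73,200 threshold, so the full $990 applies.
Total: $227 + $990 = $1,217.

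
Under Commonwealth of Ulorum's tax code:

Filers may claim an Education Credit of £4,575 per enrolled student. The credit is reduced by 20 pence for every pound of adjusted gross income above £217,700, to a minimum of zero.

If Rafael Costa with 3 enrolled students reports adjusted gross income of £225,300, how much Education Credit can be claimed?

£12,205

Education Credit: base = 3 × £4,575 = £13,725. 20% of the £7,600 excess over £217,700 is £1,520; credit = £13,725 − £1,520 = £12,205.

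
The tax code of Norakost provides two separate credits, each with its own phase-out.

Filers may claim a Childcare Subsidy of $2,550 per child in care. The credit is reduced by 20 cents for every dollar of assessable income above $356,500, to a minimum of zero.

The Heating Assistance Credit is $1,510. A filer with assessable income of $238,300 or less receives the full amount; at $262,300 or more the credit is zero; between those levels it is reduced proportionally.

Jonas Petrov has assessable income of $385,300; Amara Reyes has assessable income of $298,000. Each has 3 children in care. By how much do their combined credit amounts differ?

$5,760

Jonas ($385,300): Childcare Subsidy: base = 3 × $2,550 = $7,650. 20% of the $28,800 excess over $356,500 is $5,760; credit = $7,650 − $5,760 = $1,890. Heating Assistance Credit: $385,300 is at or above $262,300, so the credit is $0. total $1,890 + $0 = $1,890
Amara ($298,000): Childcare Subsidy: base = 3 × $2,550 = $7,650. $298,000 is at or below the $356,500 threshold, so the full $7,650 applies. Heating Assistance Credit: $298,000 is at or above $262,300, so the credit is $0. total $7,650 + $0 = $7,650
Difference: |$1,890 − $7,650| = $5,760.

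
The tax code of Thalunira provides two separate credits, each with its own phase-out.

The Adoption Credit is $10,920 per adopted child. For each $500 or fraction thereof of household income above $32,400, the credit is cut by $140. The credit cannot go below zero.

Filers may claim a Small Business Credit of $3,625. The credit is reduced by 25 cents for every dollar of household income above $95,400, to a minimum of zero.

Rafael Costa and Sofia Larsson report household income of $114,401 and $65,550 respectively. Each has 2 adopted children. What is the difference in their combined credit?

Rafael ($114,401): Adoption Credit: base = 2 × $10,920 = $21,840. income exceeds $32,400 by $82,001 → 165 increments × $140 = $23,100 ≥ base, so the credit is $0. Small Business Credit: 25% of the $19,001 excess over $95,400 is $4,750.25 ≥ base, so the credit is $0. total $0 + $0 = $0
Sofia ($65,550): Adoption Credit: base = 2 × $10,920 = $21,840. income exceeds $32,400 by $33,150, which is 67 full-or-partial $500 increments; reduction = 67 × $140 = $9,380, leaving $12,460. Small Business Credit: $65,550 is at or below the $95,400 threshold, so the full $3,625 applies. total $12,460 + $3,625 = $16,085
Difference: |$0 − $16,085| = $16,085.

$16,085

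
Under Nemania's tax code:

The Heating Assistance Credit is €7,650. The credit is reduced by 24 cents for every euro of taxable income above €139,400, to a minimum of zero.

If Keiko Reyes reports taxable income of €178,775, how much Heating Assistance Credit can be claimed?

€0

Heating Assistance Credit: 24% of the €39,375 excess over €139,400 is €9,450 ≥ base, so the credit is €0.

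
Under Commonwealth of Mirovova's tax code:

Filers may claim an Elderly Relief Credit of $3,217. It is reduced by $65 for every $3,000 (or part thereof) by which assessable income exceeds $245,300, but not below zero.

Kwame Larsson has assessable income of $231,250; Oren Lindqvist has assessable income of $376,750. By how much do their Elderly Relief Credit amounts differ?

$2,860

Kwame ($231,250): Elderly Relief Credit: $231,250 is at or below the $245,300 threshold, so the full $3,217 applies.
Oren ($376,750): Elderly Relief Credit: income exceeds $245,300 by $131,450, which is 44 full-or-partial $3,000 increments; reduction = 44 × $65 = $2,860, leaving $357.
Difference: |$3,217 − $357| = $2,860.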